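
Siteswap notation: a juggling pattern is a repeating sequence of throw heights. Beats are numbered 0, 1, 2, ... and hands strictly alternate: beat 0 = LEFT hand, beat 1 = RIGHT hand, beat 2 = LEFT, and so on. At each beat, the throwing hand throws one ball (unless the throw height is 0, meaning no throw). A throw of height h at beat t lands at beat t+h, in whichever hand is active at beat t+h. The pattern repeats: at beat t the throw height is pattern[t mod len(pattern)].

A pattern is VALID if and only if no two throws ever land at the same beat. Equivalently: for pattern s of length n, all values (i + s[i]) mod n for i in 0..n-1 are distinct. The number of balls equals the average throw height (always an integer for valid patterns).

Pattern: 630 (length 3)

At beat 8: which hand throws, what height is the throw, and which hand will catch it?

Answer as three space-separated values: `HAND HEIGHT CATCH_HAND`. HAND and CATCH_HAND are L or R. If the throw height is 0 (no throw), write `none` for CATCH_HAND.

Answer: L 0 none

Derivation:
Beat 8: 8 mod 2 = 0, so hand = L
Throw height = pattern[8 mod 3] = pattern[2] = 0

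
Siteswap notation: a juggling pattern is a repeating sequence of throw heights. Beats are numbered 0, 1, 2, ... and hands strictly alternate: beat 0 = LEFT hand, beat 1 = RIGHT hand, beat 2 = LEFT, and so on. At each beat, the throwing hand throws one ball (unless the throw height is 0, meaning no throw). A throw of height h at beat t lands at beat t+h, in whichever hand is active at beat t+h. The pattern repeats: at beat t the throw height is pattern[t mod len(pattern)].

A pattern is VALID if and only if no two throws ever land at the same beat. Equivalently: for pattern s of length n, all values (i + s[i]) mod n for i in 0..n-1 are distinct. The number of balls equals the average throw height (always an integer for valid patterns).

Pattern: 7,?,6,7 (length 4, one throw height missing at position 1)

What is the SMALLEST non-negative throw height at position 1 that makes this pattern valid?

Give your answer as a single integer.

Answer: 0

Derivation:
i=0: (0 + 7) mod 4 = 3
i=1: s[i]=? (unknown)
i=2: (2 + 6) mod 4 = 0
i=3: (3 + 7) mod 4 = 2
Known residues: [0, 2, 3]; need a permutation of 0..3, so missing residue r = 1
Need (1 + s) mod 4 = 1; smallest s = (1 - 1) mod 4 = 0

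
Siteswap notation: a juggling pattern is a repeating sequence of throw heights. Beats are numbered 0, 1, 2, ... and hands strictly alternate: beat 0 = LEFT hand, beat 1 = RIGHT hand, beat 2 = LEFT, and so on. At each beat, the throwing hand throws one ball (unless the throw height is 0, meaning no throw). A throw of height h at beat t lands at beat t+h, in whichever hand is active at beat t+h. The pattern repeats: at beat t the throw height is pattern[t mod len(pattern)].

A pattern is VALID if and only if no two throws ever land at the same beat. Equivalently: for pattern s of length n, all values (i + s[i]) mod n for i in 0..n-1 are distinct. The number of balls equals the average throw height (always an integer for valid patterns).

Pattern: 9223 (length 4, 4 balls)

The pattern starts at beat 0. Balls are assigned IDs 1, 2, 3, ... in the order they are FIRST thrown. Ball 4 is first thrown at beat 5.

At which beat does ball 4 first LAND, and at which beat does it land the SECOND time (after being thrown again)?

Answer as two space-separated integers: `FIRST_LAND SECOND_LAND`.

Beat 0 (L): throw ball1 h=9 -> lands@9:R; in-air after throw: [b1@9:R]
Beat 1 (R): throw ball2 h=2 -> lands@3:R; in-air after throw: [b2@3:R b1@9:R]
Beat 2 (L): throw ball3 h=2 -> lands@4:L; in-air after throw: [b2@3:R b3@4:L b1@9:R]
Beat 3 (R): throw ball2 h=3 -> lands@6:L; in-air after throw: [b3@4:L b2@6:L b1@9:R]
Beat 4 (L): throw ball3 h=9 -> lands@13:R; in-air after throw: [b2@6:L b1@9:R b3@13:R]
Beat 5 (R): throw ball4 h=2 -> lands@7:R; in-air after throw: [b2@6:L b4@7:R b1@9:R b3@13:R]
Beat 6 (L): throw ball2 h=2 -> lands@8:L; in-air after throw: [b4@7:R b2@8:L b1@9:R b3@13:R]
Beat 7 (R): throw ball4 h=3 -> lands@10:L; in-air after throw: [b2@8:L b1@9:R b4@10:L b3@13:R]
Beat 8 (L): throw ball2 h=9 -> lands@17:R; in-air after throw: [b1@9:R b4@10:L b3@13:R b2@17:R]
Beat 9 (R): throw ball1 h=2 -> lands@11:R; in-air after throw: [b4@10:L b1@11:R b3@13:R b2@17:R]
Beat 10 (L): throw ball4 h=2 -> lands@12:L; in-air after throw: [b1@11:R b4@12:L b3@13:R b2@17:R]
Ball 4: thrown@5 h=2 -> first land @7; rethrown@7 h=3 -> second land @10

Answer: 7 10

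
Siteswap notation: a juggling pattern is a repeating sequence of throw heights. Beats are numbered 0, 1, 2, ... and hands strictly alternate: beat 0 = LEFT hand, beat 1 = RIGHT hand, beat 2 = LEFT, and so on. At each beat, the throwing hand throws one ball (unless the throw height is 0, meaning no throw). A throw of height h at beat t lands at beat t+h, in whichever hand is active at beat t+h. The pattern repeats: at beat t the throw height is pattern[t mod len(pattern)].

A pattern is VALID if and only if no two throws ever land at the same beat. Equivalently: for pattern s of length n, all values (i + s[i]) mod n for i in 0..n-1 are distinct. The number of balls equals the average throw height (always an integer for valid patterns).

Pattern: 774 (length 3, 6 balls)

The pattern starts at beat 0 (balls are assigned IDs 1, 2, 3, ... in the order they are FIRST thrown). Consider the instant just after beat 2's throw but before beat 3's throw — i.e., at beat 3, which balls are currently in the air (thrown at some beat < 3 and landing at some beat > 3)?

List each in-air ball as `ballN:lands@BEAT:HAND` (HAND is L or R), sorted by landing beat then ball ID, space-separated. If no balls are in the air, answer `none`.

Answer: ball3:lands@6:L ball1:lands@7:R ball2:lands@8:L

Derivation:
Beat 0 (L): throw ball1 h=7 -> lands@7:R; in-air after throw: [b1@7:R]
Beat 1 (R): throw ball2 h=7 -> lands@8:L; in-air after throw: [b1@7:R b2@8:L]
Beat 2 (L): throw ball3 h=4 -> lands@6:L; in-air after throw: [b3@6:L b1@7:R b2@8:L]
Beat 3 (R): throw ball4 h=7 -> lands@10:L; in-air after throw: [b3@6:L b1@7:R b2@8:L b4@10:L]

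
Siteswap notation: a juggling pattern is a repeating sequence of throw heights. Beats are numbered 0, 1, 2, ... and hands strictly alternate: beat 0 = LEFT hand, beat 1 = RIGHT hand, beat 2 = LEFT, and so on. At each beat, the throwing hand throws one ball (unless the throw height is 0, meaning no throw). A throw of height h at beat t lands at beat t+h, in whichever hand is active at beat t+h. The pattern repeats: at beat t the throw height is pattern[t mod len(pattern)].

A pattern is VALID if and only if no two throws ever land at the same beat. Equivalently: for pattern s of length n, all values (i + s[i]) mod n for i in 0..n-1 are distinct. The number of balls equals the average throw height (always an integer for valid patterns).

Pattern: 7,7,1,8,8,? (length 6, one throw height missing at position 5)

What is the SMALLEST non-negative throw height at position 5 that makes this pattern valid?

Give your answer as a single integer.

Answer: 5

Derivation:
i=0: (0 + 7) mod 6 = 1
i=1: (1 + 7) mod 6 = 2
i=2: (2 + 1) mod 6 = 3
i=3: (3 + 8) mod 6 = 5
i=4: (4 + 8) mod 6 = 0
i=5: s[i]=? (unknown)
Known residues: [0, 1, 2, 3, 5]; need a permutation of 0..5, so missing residue r = 4
Need (5 + s) mod 6 = 4; smallest s = (4 - 5) mod 6 = 5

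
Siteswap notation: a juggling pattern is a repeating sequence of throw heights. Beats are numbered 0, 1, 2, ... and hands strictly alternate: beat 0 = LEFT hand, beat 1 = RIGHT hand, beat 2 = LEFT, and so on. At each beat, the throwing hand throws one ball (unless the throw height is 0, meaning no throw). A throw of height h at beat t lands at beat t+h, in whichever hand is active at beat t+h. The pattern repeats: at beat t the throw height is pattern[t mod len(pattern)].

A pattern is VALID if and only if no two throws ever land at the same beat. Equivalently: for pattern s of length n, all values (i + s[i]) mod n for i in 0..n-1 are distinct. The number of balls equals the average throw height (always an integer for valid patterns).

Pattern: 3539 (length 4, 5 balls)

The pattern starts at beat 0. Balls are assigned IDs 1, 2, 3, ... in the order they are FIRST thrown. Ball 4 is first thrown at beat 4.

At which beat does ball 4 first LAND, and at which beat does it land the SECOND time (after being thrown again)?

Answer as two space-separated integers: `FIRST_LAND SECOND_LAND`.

Answer: 7 16

Derivation:
Beat 0 (L): throw ball1 h=3 -> lands@3:R; in-air after throw: [b1@3:R]
Beat 1 (R): throw ball2 h=5 -> lands@6:L; in-air after throw: [b1@3:R b2@6:L]
Beat 2 (L): throw ball3 h=3 -> lands@5:R; in-air after throw: [b1@3:R b3@5:R b2@6:L]
Beat 3 (R): throw ball1 h=9 -> lands@12:L; in-air after throw: [b3@5:R b2@6:L b1@12:L]
Beat 4 (L): throw ball4 h=3 -> lands@7:R; in-air after throw: [b3@5:R b2@6:L b4@7:R b1@12:L]
Beat 5 (R): throw ball3 h=5 -> lands@10:L; in-air after throw: [b2@6:L b4@7:R b3@10:L b1@12:L]
Beat 6 (L): throw ball2 h=3 -> lands@9:R; in-air after throw: [b4@7:R b2@9:R b3@10:L b1@12:L]
Beat 7 (R): throw ball4 h=9 -> lands@16:L; in-air after throw: [b2@9:R b3@10:L b1@12:L b4@16:L]
Beat 8 (L): throw ball5 h=3 -> lands@11:R; in-air after throw: [b2@9:R b3@10:L b5@11:R b1@12:L b4@16:L]
Beat 9 (R): throw ball2 h=5 -> lands@14:L; in-air after throw: [b3@10:L b5@11:R b1@12:L b2@14:L b4@16:L]
Beat 10 (L): throw ball3 h=3 -> lands@13:R; in-air after throw: [b5@11:R b1@12:L b3@13:R b2@14:L b4@16:L]
Beat 11 (R): throw ball5 h=9 -> lands@20:L; in-air after throw: [b1@12:L b3@13:R b2@14:L b4@16:L b5@20:L]
Beat 12 (L): throw ball1 h=3 -> lands@15:R; in-air after throw: [b3@13:R b2@14:L b1@15:R b4@16:L b5@20:L]
Beat 13 (R): throw ball3 h=5 -> lands@18:L; in-air after throw: [b2@14:L b1@15:R b4@16:L b3@18:L b5@20:L]
Beat 14 (L): throw ball2 h=3 -> lands@17:R; in-air after throw: [b1@15:R b4@16:L b2@17:R b3@18:L b5@20:L]
Beat 15 (R): throw ball1 h=9 -> lands@24:L; in-air after throw: [b4@16:L b2@17:R b3@18:L b5@20:L b1@24:L]
Beat 16 (L): throw ball4 h=3 -> lands@19:R; in-air after throw: [b2@17:R b3@18:L b4@19:R b5@20:L b1@24:L]
Ball 4: thrown@4 h=3 -> first land @7; rethrown@7 h=9 -> second land @16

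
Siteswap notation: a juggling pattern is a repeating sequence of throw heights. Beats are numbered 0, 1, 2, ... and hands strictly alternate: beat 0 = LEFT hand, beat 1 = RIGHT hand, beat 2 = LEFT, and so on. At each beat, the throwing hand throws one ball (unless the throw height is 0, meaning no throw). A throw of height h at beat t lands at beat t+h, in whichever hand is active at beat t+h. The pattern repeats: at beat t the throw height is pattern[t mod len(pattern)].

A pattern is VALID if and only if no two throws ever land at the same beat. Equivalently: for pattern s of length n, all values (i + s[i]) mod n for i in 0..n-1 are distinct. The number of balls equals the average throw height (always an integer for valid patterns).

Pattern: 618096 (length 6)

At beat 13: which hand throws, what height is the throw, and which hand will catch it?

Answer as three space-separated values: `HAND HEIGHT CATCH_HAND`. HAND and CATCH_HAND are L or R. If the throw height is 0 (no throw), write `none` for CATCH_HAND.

Answer: R 1 L

Derivation:
Beat 13: 13 mod 2 = 1, so hand = R
Throw height = pattern[13 mod 6] = pattern[1] = 1
Lands at beat 13+1=14, 14 mod 2 = 0, so catch hand = L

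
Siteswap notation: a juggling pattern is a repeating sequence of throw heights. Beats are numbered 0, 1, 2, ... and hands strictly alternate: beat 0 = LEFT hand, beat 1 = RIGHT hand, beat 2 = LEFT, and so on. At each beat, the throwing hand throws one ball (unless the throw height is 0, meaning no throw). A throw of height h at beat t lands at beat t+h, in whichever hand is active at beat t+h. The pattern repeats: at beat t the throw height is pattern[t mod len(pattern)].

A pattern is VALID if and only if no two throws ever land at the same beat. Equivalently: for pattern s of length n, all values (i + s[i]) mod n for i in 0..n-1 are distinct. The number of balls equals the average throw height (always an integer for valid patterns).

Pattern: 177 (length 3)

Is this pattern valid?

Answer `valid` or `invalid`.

Answer: valid

Derivation:
i=0: (i + s[i]) mod n = (0 + 1) mod 3 = 1
i=1: (i + s[i]) mod n = (1 + 7) mod 3 = 2
i=2: (i + s[i]) mod n = (2 + 7) mod 3 = 0
Residues: [1, 2, 0], distinct: True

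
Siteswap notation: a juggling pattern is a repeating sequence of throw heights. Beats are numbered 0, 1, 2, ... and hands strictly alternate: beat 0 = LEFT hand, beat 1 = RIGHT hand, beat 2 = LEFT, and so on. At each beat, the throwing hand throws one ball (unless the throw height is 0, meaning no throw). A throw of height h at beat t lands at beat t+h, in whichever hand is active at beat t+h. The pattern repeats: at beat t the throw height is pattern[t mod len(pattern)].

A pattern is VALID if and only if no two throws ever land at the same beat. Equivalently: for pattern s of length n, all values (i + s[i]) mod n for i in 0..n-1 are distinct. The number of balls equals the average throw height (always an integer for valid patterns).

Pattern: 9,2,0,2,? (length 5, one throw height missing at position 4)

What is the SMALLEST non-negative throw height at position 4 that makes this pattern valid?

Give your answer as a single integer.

Answer: 2

Derivation:
i=0: (0 + 9) mod 5 = 4
i=1: (1 + 2) mod 5 = 3
i=2: (2 + 0) mod 5 = 2
i=3: (3 + 2) mod 5 = 0
i=4: s[i]=? (unknown)
Known residues: [0, 2, 3, 4]; need a permutation of 0..4, so missing residue r = 1
Need (4 + s) mod 5 = 1; smallest s = (1 - 4) mod 5 = 2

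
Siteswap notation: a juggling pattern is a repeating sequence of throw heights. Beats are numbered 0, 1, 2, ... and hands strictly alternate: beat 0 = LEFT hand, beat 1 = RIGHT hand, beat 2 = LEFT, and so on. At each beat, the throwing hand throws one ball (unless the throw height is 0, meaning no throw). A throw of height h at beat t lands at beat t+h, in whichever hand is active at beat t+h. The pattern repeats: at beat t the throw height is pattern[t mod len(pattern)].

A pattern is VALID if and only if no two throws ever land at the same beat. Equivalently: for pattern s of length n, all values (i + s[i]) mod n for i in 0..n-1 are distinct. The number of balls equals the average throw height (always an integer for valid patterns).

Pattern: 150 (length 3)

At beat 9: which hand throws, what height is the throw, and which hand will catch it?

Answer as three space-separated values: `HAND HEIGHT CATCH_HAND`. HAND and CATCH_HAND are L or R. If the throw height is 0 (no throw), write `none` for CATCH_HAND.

Answer: R 1 L

Derivation:
Beat 9: 9 mod 2 = 1, so hand = R
Throw height = pattern[9 mod 3] = pattern[0] = 1
Lands at beat 9+1=10, 10 mod 2 = 0, so catch hand = L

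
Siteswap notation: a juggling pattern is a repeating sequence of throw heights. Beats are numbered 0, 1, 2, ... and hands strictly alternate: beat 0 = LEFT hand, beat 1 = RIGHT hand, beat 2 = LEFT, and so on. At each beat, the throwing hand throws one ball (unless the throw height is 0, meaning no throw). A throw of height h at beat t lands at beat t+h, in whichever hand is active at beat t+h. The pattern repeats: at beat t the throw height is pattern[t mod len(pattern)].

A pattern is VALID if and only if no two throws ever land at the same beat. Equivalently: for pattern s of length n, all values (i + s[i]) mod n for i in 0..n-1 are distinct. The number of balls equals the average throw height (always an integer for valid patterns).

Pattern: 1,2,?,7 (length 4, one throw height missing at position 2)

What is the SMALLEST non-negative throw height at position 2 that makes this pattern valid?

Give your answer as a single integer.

Answer: 2

Derivation:
i=0: (0 + 1) mod 4 = 1
i=1: (1 + 2) mod 4 = 3
i=2: s[i]=? (unknown)
i=3: (3 + 7) mod 4 = 2
Known residues: [1, 2, 3]; need a permutation of 0..3, so missing residue r = 0
Need (2 + s) mod 4 = 0; smallest s = (0 - 2) mod 4 = 2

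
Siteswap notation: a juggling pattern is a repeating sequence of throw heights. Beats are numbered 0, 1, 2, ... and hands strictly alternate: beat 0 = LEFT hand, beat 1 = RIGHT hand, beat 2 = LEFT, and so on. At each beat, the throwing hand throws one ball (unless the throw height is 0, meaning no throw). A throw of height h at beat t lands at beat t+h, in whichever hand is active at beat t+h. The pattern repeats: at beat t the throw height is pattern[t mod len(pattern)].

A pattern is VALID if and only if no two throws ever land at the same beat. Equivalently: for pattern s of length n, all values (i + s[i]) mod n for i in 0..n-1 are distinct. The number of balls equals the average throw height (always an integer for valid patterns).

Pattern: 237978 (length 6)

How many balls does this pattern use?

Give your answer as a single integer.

Pattern = [2, 3, 7, 9, 7, 8], length n = 6
  position 0: throw height = 2, running sum = 2
  position 1: throw height = 3, running sum = 5
  position 2: throw height = 7, running sum = 12
  position 3: throw height = 9, running sum = 21
  position 4: throw height = 7, running sum = 28
  position 5: throw height = 8, running sum = 36
Total sum = 36; balls = sum / n = 36 / 6 = 6

Answer: 6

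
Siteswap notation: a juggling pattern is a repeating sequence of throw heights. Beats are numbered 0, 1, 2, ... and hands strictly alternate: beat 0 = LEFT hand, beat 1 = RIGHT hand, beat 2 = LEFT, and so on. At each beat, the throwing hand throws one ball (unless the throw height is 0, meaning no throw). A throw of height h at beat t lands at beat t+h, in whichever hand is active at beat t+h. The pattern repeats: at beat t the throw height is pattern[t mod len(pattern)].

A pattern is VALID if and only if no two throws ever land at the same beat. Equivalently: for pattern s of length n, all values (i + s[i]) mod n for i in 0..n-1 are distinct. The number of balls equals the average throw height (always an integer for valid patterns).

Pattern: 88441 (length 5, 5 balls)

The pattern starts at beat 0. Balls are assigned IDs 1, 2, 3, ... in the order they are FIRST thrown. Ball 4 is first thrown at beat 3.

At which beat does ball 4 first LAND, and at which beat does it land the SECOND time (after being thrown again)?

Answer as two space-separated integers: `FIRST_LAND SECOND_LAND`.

Answer: 7 11

Derivation:
Beat 0 (L): throw ball1 h=8 -> lands@8:L; in-air after throw: [b1@8:L]
Beat 1 (R): throw ball2 h=8 -> lands@9:R; in-air after throw: [b1@8:L b2@9:R]
Beat 2 (L): throw ball3 h=4 -> lands@6:L; in-air after throw: [b3@6:L b1@8:L b2@9:R]
Beat 3 (R): throw ball4 h=4 -> lands@7:R; in-air after throw: [b3@6:L b4@7:R b1@8:L b2@9:R]
Beat 4 (L): throw ball5 h=1 -> lands@5:R; in-air after throw: [b5@5:R b3@6:L b4@7:R b1@8:L b2@9:R]
Beat 5 (R): throw ball5 h=8 -> lands@13:R; in-air after throw: [b3@6:L b4@7:R b1@8:L b2@9:R b5@13:R]
Beat 6 (L): throw ball3 h=8 -> lands@14:L; in-air after throw: [b4@7:R b1@8:L b2@9:R b5@13:R b3@14:L]
Beat 7 (R): throw ball4 h=4 -> lands@11:R; in-air after throw: [b1@8:L b2@9:R b4@11:R b5@13:R b3@14:L]
Beat 8 (L): throw ball1 h=4 -> lands@12:L; in-air after throw: [b2@9:R b4@11:R b1@12:L b5@13:R b3@14:L]
Beat 9 (R): throw ball2 h=1 -> lands@10:L; in-air after throw: [b2@10:L b4@11:R b1@12:L b5@13:R b3@14:L]
Beat 10 (L): throw ball2 h=8 -> lands@18:L; in-air after throw: [b4@11:R b1@12:L b5@13:R b3@14:L b2@18:L]
Beat 11 (R): throw ball4 h=8 -> lands@19:R; in-air after throw: [b1@12:L b5@13:R b3@14:L b2@18:L b4@19:R]
Ball 4: thrown@3 h=4 -> first land @7; rethrown@7 h=4 -> second land @11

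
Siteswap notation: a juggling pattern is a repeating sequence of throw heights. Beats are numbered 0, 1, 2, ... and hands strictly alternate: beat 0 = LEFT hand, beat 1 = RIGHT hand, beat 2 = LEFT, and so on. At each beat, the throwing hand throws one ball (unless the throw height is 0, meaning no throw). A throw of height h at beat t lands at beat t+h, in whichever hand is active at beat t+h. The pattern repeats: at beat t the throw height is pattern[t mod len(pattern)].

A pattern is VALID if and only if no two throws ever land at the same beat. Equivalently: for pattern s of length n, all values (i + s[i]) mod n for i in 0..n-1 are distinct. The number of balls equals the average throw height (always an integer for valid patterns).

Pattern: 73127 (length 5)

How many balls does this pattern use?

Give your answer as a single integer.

Pattern = [7, 3, 1, 2, 7], length n = 5
  position 0: throw height = 7, running sum = 7
  position 1: throw height = 3, running sum = 10
  position 2: throw height = 1, running sum = 11
  position 3: throw height = 2, running sum = 13
  position 4: throw height = 7, running sum = 20
Total sum = 20; balls = sum / n = 20 / 5 = 4

Answer: 4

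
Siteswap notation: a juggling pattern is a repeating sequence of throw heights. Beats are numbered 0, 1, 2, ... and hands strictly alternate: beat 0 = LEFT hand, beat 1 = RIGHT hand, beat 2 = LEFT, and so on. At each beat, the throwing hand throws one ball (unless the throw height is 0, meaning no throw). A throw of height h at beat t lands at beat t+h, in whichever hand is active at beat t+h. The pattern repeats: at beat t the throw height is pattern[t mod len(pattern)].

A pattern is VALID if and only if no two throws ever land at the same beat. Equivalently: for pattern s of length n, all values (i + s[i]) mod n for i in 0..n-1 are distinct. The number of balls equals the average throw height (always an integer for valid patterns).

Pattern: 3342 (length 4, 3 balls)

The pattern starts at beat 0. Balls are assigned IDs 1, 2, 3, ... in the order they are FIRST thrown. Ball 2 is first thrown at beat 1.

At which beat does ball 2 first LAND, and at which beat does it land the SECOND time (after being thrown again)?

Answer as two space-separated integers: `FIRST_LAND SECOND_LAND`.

Beat 0 (L): throw ball1 h=3 -> lands@3:R; in-air after throw: [b1@3:R]
Beat 1 (R): throw ball2 h=3 -> lands@4:L; in-air after throw: [b1@3:R b2@4:L]
Beat 2 (L): throw ball3 h=4 -> lands@6:L; in-air after throw: [b1@3:R b2@4:L b3@6:L]
Beat 3 (R): throw ball1 h=2 -> lands@5:R; in-air after throw: [b2@4:L b1@5:R b3@6:L]
Beat 4 (L): throw ball2 h=3 -> lands@7:R; in-air after throw: [b1@5:R b3@6:L b2@7:R]
Beat 5 (R): throw ball1 h=3 -> lands@8:L; in-air after throw: [b3@6:L b2@7:R b1@8:L]
Beat 6 (L): throw ball3 h=4 -> lands@10:L; in-air after throw: [b2@7:R b1@8:L b3@10:L]
Beat 7 (R): throw ball2 h=2 -> lands@9:R; in-air after throw: [b1@8:L b2@9:R b3@10:L]
Ball 2: thrown@1 h=3 -> first land @4; rethrown@4 h=3 -> second land @7

Answer: 4 7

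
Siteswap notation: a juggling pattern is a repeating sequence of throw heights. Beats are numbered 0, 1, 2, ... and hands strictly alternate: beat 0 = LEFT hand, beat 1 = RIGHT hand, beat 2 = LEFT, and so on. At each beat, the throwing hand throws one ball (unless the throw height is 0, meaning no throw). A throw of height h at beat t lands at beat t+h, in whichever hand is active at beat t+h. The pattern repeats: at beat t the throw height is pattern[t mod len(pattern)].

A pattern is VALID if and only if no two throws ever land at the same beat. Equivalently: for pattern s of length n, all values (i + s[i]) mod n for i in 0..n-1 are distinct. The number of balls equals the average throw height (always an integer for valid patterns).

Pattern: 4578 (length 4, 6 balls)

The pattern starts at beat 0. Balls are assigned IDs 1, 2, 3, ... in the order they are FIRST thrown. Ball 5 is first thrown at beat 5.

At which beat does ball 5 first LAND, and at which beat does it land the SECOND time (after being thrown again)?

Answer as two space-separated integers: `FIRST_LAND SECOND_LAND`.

Beat 0 (L): throw ball1 h=4 -> lands@4:L; in-air after throw: [b1@4:L]
Beat 1 (R): throw ball2 h=5 -> lands@6:L; in-air after throw: [b1@4:L b2@6:L]
Beat 2 (L): throw ball3 h=7 -> lands@9:R; in-air after throw: [b1@4:L b2@6:L b3@9:R]
Beat 3 (R): throw ball4 h=8 -> lands@11:R; in-air after throw: [b1@4:L b2@6:L b3@9:R b4@11:R]
Beat 4 (L): throw ball1 h=4 -> lands@8:L; in-air after throw: [b2@6:L b1@8:L b3@9:R b4@11:R]
Beat 5 (R): throw ball5 h=5 -> lands@10:L; in-air after throw: [b2@6:L b1@8:L b3@9:R b5@10:L b4@11:R]
Beat 6 (L): throw ball2 h=7 -> lands@13:R; in-air after throw: [b1@8:L b3@9:R b5@10:L b4@11:R b2@13:R]
Beat 7 (R): throw ball6 h=8 -> lands@15:R; in-air after throw: [b1@8:L b3@9:R b5@10:L b4@11:R b2@13:R b6@15:R]
Beat 8 (L): throw ball1 h=4 -> lands@12:L; in-air after throw: [b3@9:R b5@10:L b4@11:R b1@12:L b2@13:R b6@15:R]
Beat 9 (R): throw ball3 h=5 -> lands@14:L; in-air after throw: [b5@10:L b4@11:R b1@12:L b2@13:R b3@14:L b6@15:R]
Beat 10 (L): throw ball5 h=7 -> lands@17:R; in-air after throw: [b4@11:R b1@12:L b2@13:R b3@14:L b6@15:R b5@17:R]
Beat 11 (R): throw ball4 h=8 -> lands@19:R; in-air after throw: [b1@12:L b2@13:R b3@14:L b6@15:R b5@17:R b4@19:R]
Beat 12 (L): throw ball1 h=4 -> lands@16:L; in-air after throw: [b2@13:R b3@14:L b6@15:R b1@16:L b5@17:R b4@19:R]
Beat 13 (R): throw ball2 h=5 -> lands@18:L; in-air after throw: [b3@14:L b6@15:R b1@16:L b5@17:R b2@18:L b4@19:R]
Beat 14 (L): throw ball3 h=7 -> lands@21:R; in-air after throw: [b6@15:R b1@16:L b5@17:R b2@18:L b4@19:R b3@21:R]
Beat 15 (R): throw ball6 h=8 -> lands@23:R; in-air after throw: [b1@16:L b5@17:R b2@18:L b4@19:R b3@21:R b6@23:R]
Beat 16 (L): throw ball1 h=4 -> lands@20:L; in-air after throw: [b5@17:R b2@18:L b4@19:R b1@20:L b3@21:R b6@23:R]
Beat 17 (R): throw ball5 h=5 -> lands@22:L; in-air after throw: [b2@18:L b4@19:R b1@20:L b3@21:R b5@22:L b6@23:R]
Ball 5: thrown@5 h=5 -> first land @10; rethrown@10 h=7 -> second land @17

Answer: 10 17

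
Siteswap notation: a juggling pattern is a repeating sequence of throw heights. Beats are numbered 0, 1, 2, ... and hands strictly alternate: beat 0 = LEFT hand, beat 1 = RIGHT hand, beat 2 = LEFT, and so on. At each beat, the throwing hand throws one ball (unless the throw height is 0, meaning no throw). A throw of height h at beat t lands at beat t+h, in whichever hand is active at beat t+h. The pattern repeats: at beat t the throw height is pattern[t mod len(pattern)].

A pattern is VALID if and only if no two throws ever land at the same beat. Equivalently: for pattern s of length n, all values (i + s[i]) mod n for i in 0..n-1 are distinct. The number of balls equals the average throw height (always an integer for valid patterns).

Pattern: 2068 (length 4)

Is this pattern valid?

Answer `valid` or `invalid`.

Answer: valid

Derivation:
i=0: (i + s[i]) mod n = (0 + 2) mod 4 = 2
i=1: (i + s[i]) mod n = (1 + 0) mod 4 = 1
i=2: (i + s[i]) mod n = (2 + 6) mod 4 = 0
i=3: (i + s[i]) mod n = (3 + 8) mod 4 = 3
Residues: [2, 1, 0, 3], distinct: True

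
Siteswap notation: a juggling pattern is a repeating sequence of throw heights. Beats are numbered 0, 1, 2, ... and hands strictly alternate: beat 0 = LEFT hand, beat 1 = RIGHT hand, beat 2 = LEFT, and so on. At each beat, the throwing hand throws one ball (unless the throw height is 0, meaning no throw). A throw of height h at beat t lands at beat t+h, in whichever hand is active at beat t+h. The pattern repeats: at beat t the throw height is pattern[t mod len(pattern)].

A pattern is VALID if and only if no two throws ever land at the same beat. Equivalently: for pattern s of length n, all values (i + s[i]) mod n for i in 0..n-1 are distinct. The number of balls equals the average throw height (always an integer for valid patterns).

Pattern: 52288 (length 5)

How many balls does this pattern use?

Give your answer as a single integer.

Answer: 5

Derivation:
Pattern = [5, 2, 2, 8, 8], length n = 5
  position 0: throw height = 5, running sum = 5
  position 1: throw height = 2, running sum = 7
  position 2: throw height = 2, running sum = 9
  position 3: throw height = 8, running sum = 17
  position 4: throw height = 8, running sum = 25
Total sum = 25; balls = sum / n = 25 / 5 = 5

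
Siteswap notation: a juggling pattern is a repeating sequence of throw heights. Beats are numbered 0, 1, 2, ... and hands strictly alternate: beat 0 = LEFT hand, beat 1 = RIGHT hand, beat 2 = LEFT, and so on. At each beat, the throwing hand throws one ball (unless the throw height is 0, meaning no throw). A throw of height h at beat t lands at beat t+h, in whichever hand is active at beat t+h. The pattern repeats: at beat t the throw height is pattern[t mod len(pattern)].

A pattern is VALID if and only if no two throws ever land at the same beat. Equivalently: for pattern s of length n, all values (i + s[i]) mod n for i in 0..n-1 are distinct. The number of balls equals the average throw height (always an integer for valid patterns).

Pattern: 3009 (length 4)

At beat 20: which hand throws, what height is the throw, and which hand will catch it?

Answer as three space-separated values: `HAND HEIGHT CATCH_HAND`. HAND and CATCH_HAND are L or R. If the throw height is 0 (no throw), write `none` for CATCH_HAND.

Beat 20: 20 mod 2 = 0, so hand = L
Throw height = pattern[20 mod 4] = pattern[0] = 3
Lands at beat 20+3=23, 23 mod 2 = 1, so catch hand = R

Answer: L 3 R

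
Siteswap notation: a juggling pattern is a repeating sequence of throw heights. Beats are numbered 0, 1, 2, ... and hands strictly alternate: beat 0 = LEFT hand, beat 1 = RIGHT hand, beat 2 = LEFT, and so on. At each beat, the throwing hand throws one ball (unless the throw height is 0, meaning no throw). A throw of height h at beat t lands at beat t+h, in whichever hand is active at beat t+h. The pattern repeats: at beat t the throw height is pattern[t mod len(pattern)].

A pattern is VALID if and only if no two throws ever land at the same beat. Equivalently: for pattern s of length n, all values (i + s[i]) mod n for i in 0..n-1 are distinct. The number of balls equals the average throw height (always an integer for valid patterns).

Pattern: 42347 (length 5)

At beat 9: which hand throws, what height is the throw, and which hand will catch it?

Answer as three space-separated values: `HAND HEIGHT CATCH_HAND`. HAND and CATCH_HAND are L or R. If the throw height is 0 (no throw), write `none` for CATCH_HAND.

Answer: R 7 L

Derivation:
Beat 9: 9 mod 2 = 1, so hand = R
Throw height = pattern[9 mod 5] = pattern[4] = 7
Lands at beat 9+7=16, 16 mod 2 = 0, so catch hand = L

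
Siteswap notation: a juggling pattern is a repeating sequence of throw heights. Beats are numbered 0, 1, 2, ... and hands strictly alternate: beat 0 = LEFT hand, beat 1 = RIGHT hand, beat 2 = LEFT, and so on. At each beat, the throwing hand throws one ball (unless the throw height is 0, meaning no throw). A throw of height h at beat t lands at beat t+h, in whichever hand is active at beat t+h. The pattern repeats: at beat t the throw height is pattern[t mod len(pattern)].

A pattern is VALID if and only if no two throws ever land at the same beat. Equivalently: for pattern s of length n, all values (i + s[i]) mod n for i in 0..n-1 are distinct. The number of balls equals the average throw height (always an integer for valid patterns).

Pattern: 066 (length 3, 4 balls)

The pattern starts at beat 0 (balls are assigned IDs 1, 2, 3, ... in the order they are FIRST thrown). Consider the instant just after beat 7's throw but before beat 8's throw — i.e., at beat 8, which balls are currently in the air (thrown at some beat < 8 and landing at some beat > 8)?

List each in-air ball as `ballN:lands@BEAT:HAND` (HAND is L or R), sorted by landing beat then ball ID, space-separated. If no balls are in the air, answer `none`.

Answer: ball3:lands@10:L ball4:lands@11:R ball1:lands@13:R

Derivation:
Beat 1 (R): throw ball1 h=6 -> lands@7:R; in-air after throw: [b1@7:R]
Beat 2 (L): throw ball2 h=6 -> lands@8:L; in-air after throw: [b1@7:R b2@8:L]
Beat 4 (L): throw ball3 h=6 -> lands@10:L; in-air after throw: [b1@7:R b2@8:L b3@10:L]
Beat 5 (R): throw ball4 h=6 -> lands@11:R; in-air after throw: [b1@7:R b2@8:L b3@10:L b4@11:R]
Beat 7 (R): throw ball1 h=6 -> lands@13:R; in-air after throw: [b2@8:L b3@10:L b4@11:R b1@13:R]
Beat 8 (L): throw ball2 h=6 -> lands@14:L; in-air after throw: [b3@10:L b4@11:R b1@13:R b2@14:L]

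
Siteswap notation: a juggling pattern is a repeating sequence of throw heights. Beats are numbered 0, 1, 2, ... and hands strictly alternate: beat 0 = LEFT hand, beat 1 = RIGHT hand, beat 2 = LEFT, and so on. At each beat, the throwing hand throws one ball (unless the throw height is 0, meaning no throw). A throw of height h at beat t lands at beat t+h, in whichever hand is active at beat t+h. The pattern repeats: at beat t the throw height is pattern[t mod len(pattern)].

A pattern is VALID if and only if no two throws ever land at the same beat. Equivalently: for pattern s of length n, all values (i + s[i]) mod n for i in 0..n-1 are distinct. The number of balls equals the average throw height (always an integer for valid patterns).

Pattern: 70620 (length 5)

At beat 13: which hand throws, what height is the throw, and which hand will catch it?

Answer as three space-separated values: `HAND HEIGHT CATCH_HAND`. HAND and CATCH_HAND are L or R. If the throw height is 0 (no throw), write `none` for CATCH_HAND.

Beat 13: 13 mod 2 = 1, so hand = R
Throw height = pattern[13 mod 5] = pattern[3] = 2
Lands at beat 13+2=15, 15 mod 2 = 1, so catch hand = R

Answer: R 2 R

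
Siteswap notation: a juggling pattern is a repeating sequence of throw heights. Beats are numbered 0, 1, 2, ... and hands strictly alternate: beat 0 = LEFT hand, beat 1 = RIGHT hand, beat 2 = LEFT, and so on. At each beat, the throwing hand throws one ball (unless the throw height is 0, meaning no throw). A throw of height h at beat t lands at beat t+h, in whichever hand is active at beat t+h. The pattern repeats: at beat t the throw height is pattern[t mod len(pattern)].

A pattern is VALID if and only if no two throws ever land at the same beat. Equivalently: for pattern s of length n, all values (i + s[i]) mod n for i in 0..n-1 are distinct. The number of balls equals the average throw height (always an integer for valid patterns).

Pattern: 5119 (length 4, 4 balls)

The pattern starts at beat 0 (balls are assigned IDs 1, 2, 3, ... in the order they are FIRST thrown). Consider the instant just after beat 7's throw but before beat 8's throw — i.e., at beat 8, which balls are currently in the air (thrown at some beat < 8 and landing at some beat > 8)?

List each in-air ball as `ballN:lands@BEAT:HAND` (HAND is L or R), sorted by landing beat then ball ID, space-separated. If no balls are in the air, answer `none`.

Answer: ball3:lands@9:R ball2:lands@12:L ball1:lands@16:L

Derivation:
Beat 0 (L): throw ball1 h=5 -> lands@5:R; in-air after throw: [b1@5:R]
Beat 1 (R): throw ball2 h=1 -> lands@2:L; in-air after throw: [b2@2:L b1@5:R]
Beat 2 (L): throw ball2 h=1 -> lands@3:R; in-air after throw: [b2@3:R b1@5:R]
Beat 3 (R): throw ball2 h=9 -> lands@12:L; in-air after throw: [b1@5:R b2@12:L]
Beat 4 (L): throw ball3 h=5 -> lands@9:R; in-air after throw: [b1@5:R b3@9:R b2@12:L]
Beat 5 (R): throw ball1 h=1 -> lands@6:L; in-air after throw: [b1@6:L b3@9:R b2@12:L]
Beat 6 (L): throw ball1 h=1 -> lands@7:R; in-air after throw: [b1@7:R b3@9:R b2@12:L]
Beat 7 (R): throw ball1 h=9 -> lands@16:L; in-air after throw: [b3@9:R b2@12:L b1@16:L]
Beat 8 (L): throw ball4 h=5 -> lands@13:R; in-air after throw: [b3@9:R b2@12:L b4@13:R b1@16:L]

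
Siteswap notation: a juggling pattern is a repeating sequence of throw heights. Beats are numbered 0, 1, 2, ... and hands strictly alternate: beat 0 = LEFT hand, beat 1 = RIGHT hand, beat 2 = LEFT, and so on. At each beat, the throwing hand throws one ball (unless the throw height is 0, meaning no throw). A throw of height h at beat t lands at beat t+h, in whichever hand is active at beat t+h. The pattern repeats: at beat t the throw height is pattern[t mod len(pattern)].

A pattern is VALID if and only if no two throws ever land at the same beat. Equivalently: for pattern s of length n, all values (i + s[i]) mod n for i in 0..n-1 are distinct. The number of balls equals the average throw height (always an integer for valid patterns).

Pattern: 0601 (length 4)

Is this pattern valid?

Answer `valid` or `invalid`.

Answer: invalid

Derivation:
i=0: (i + s[i]) mod n = (0 + 0) mod 4 = 0
i=1: (i + s[i]) mod n = (1 + 6) mod 4 = 3
i=2: (i + s[i]) mod n = (2 + 0) mod 4 = 2
i=3: (i + s[i]) mod n = (3 + 1) mod 4 = 0
Residues: [0, 3, 2, 0], distinct: False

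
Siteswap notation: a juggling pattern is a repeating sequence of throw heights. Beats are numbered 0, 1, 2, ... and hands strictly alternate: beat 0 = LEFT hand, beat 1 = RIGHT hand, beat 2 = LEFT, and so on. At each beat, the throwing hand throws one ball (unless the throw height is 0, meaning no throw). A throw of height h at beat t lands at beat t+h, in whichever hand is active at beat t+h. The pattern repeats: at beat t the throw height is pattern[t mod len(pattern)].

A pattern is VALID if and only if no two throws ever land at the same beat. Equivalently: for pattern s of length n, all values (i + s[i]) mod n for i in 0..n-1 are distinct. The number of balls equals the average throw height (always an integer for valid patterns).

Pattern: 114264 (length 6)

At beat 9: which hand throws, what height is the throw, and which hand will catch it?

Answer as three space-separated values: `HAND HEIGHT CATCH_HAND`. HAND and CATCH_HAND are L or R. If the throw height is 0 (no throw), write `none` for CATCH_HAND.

Beat 9: 9 mod 2 = 1, so hand = R
Throw height = pattern[9 mod 6] = pattern[3] = 2
Lands at beat 9+2=11, 11 mod 2 = 1, so catch hand = R

Answer: R 2 R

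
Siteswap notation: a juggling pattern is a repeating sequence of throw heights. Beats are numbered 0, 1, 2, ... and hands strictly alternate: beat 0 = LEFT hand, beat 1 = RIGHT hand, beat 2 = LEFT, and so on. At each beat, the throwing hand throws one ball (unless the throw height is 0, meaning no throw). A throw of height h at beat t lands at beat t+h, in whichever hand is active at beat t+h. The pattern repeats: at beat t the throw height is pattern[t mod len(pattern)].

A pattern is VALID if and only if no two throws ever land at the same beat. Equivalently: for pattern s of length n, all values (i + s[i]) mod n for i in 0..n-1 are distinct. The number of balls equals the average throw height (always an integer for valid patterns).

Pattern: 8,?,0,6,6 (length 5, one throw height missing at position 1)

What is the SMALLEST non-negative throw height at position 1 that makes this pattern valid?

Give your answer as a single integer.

Answer: 0

Derivation:
i=0: (0 + 8) mod 5 = 3
i=1: s[i]=? (unknown)
i=2: (2 + 0) mod 5 = 2
i=3: (3 + 6) mod 5 = 4
i=4: (4 + 6) mod 5 = 0
Known residues: [0, 2, 3, 4]; need a permutation of 0..4, so missing residue r = 1
Need (1 + s) mod 5 = 1; smallest s = (1 - 1) mod 5 = 0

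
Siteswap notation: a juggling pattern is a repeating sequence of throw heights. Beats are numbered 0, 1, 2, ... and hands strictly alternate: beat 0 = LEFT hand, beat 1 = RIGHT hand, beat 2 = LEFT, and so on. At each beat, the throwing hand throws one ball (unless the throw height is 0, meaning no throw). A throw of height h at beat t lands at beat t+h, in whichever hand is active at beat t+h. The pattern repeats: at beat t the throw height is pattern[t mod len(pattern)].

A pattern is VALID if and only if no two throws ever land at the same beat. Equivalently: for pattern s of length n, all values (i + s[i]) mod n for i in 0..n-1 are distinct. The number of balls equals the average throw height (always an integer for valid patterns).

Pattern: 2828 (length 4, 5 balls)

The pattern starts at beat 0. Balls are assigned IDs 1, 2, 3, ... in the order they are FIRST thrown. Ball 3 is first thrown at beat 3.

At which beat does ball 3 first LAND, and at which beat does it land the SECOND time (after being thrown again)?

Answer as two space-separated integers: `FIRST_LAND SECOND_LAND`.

Beat 0 (L): throw ball1 h=2 -> lands@2:L; in-air after throw: [b1@2:L]
Beat 1 (R): throw ball2 h=8 -> lands@9:R; in-air after throw: [b1@2:L b2@9:R]
Beat 2 (L): throw ball1 h=2 -> lands@4:L; in-air after throw: [b1@4:L b2@9:R]
Beat 3 (R): throw ball3 h=8 -> lands@11:R; in-air after throw: [b1@4:L b2@9:R b3@11:R]
Beat 4 (L): throw ball1 h=2 -> lands@6:L; in-air after throw: [b1@6:L b2@9:R b3@11:R]
Beat 5 (R): throw ball4 h=8 -> lands@13:R; in-air after throw: [b1@6:L b2@9:R b3@11:R b4@13:R]
Beat 6 (L): throw ball1 h=2 -> lands@8:L; in-air after throw: [b1@8:L b2@9:R b3@11:R b4@13:R]
Beat 7 (R): throw ball5 h=8 -> lands@15:R; in-air after throw: [b1@8:L b2@9:R b3@11:R b4@13:R b5@15:R]
Beat 8 (L): throw ball1 h=2 -> lands@10:L; in-air after throw: [b2@9:R b1@10:L b3@11:R b4@13:R b5@15:R]
Beat 9 (R): throw ball2 h=8 -> lands@17:R; in-air after throw: [b1@10:L b3@11:R b4@13:R b5@15:R b2@17:R]
Beat 10 (L): throw ball1 h=2 -> lands@12:L; in-air after throw: [b3@11:R b1@12:L b4@13:R b5@15:R b2@17:R]
Beat 11 (R): throw ball3 h=8 -> lands@19:R; in-air after throw: [b1@12:L b4@13:R b5@15:R b2@17:R b3@19:R]
Beat 12 (L): throw ball1 h=2 -> lands@14:L; in-air after throw: [b4@13:R b1@14:L b5@15:R b2@17:R b3@19:R]
Ball 3: thrown@3 h=8 -> first land @11; rethrown@11 h=8 -> second land @19

Answer: 11 19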